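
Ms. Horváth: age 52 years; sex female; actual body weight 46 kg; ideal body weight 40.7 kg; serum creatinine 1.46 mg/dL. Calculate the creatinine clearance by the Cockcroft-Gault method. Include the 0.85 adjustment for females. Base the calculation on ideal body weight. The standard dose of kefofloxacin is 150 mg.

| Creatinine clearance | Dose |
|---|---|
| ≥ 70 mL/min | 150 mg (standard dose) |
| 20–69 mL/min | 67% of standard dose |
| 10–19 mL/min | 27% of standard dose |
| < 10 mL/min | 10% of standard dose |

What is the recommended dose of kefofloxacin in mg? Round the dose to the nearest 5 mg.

100 mg

CrCl = (140 − 52) × 40.7 / (72 × 1.46) × 0.85 = 3581.6 / 105.12 × 0.85 ≈ 29.0 mL/min
CrCl ≈ 29 mL/min → bracket 20–69 mL/min.
67% of 150 mg = 100.5 mg → 100 mg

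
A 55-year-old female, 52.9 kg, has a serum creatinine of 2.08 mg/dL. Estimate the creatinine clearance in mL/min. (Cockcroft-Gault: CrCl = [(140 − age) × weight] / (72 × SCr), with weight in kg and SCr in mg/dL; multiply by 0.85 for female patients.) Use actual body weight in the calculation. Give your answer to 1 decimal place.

25.5 mL/min

CrCl = (140 − 55) × 52.9 / (72 × 2.08) × 0.85 = 4496.5 / 149.76 × 0.85 ≈ 25.5 mL/min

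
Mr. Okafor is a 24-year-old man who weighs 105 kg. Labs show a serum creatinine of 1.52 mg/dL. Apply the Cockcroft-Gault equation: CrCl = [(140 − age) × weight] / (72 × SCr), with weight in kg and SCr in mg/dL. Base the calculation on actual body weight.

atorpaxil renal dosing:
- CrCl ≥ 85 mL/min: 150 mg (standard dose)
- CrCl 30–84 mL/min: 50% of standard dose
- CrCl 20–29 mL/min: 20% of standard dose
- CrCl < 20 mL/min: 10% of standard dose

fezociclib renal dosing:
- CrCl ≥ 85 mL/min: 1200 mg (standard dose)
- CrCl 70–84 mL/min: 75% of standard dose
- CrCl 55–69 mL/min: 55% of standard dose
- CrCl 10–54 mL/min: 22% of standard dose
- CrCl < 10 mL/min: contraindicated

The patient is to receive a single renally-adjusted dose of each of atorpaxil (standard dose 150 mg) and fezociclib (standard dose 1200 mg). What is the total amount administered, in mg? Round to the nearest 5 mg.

1350 mg

CrCl = (140 − 24) × 105 / (72 × 1.52) = 12180.0 / 109.44 ≈ 111.3 mL/min
CrCl ≈ 111 mL/min.
atorpaxil: ≥ 85 mL/min → 100% of 150 mg = 150 mg.
fezociclib: ≥ 85 mL/min → 100% of 1200 mg = 1200 mg.
Total = 150 + 1200 = 1350 mg.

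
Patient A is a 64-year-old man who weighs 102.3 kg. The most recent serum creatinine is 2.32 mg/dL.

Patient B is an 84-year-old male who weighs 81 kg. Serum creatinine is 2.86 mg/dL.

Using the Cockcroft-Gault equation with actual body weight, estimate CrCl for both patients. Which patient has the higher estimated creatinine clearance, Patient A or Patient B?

Patient A

Patient A: CrCl = (140 − 64) × 102.3 / (72 × 2.32) = 7774.8 / 167.04 ≈ 46.5 mL/min
Patient B: CrCl = (140 − 84) × 81 / (72 × 2.86) = 4536.0 / 205.92 ≈ 22.0 mL/min
46.5 vs 22.0 mL/min → Patient A is higher.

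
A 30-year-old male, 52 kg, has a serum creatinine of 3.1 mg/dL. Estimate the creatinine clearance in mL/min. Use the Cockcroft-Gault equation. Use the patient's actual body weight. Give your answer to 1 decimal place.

25.6 mL/min

CrCl = (140 − 30) × 52 / (72 × 3.1) = 5720.0 / 223.20 ≈ 25.6 mL/min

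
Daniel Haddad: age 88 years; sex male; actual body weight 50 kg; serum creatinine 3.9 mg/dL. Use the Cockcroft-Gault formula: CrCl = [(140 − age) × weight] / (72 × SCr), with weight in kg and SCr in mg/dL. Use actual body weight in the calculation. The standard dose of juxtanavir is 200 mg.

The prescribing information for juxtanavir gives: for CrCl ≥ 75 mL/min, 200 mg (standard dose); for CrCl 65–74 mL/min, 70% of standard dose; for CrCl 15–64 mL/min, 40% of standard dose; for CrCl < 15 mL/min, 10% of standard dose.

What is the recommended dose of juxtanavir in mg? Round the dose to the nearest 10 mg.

20 mg

CrCl = (140 − 88) × 50 / (72 × 3.9) = 2600.0 / 280.80 ≈ 9.3 mL/min
CrCl ≈ 9 mL/min → bracket < 15 mL/min.
10% of 200 mg = 20 mg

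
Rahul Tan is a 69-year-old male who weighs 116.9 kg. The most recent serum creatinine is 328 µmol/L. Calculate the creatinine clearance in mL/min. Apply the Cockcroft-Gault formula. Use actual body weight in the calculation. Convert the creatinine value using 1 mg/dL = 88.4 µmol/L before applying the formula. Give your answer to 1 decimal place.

SCr = 328 / 88.4 = 3.71 mg/dL
CrCl = (140 − 69) × 116.9 / (72 × 3.71) = 8299.9 / 267.12 ≈ 31.1 mL/min

31.1 mL/min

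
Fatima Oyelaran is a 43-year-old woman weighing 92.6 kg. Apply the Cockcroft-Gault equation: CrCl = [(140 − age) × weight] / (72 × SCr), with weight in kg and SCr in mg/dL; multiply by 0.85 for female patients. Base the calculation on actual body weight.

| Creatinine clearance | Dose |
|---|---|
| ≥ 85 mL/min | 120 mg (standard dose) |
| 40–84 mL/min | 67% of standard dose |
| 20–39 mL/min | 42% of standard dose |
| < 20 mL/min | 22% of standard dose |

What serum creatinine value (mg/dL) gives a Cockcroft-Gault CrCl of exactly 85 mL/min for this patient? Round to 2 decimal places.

Standard dose requires CrCl ≥ 85 mL/min.
Set (140 − 43) × 92.6 × 0.85 / (72 × SCr) = 85
SCr = (140 − 43) × 92.6 × 0.85 / (72 × 85) = 1.248 mg/dL

1.25 mg/dL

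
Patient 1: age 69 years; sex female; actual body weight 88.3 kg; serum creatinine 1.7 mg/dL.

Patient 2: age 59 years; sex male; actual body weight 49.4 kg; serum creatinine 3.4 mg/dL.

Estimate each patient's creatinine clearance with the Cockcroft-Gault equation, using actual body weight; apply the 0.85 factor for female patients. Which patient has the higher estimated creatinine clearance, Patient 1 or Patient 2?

Patient 1

Patient 1: CrCl = (140 − 69) × 88.3 / (72 × 1.7) × 0.85 = 6269.3 / 122.40 × 0.85 ≈ 43.5 mL/min
Patient 2: CrCl = (140 − 59) × 49.4 / (72 × 3.4) = 4001.4 / 244.80 ≈ 16.3 mL/min
43.5 vs 16.3 mL/min → Patient 1 is higher.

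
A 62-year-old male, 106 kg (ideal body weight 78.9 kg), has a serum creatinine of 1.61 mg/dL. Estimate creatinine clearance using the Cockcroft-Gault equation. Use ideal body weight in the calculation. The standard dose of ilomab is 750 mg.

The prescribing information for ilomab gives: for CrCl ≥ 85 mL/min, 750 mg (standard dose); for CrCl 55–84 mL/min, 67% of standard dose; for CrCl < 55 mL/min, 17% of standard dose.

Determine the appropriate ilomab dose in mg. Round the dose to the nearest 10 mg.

CrCl = (140 − 62) × 78.9 / (72 × 1.61) = 6154.2 / 115.92 ≈ 53.1 mL/min
CrCl ≈ 53 mL/min → bracket < 55 mL/min.
17% of 750 mg = 127.5 mg → 130 mg

130 mg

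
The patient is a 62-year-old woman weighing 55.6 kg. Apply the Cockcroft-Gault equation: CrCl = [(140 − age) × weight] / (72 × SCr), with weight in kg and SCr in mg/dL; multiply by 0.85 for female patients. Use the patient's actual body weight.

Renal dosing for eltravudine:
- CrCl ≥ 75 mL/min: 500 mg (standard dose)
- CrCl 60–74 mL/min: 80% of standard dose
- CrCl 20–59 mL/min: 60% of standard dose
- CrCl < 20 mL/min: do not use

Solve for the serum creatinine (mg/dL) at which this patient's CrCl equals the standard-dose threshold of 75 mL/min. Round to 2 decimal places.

0.68 mg/dL

Standard dose requires CrCl ≥ 75 mL/min.
Set (140 − 62) × 55.6 × 0.85 / (72 × SCr) = 75
SCr = (140 − 62) × 55.6 × 0.85 / (72 × 75) = 0.683 mg/dL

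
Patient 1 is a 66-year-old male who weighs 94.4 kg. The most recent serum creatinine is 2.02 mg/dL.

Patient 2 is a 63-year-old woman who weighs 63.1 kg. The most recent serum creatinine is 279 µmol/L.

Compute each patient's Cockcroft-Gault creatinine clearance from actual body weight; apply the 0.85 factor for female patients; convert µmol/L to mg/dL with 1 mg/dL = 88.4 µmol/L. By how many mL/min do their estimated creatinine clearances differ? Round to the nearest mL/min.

Patient 1: CrCl = (140 − 66) × 94.4 / (72 × 2.02) = 6985.6 / 145.44 ≈ 48.0 mL/min
Patient 2: SCr = 279 / 88.4 = 3.156 mg/dL
Patient 2: CrCl = (140 − 63) × 63.1 / (72 × 3.156) × 0.85 = 4858.7 / 227.23 × 0.85 ≈ 18.2 mL/min
|48.0 − 18.2| = 29.8 mL/min

30 mL/min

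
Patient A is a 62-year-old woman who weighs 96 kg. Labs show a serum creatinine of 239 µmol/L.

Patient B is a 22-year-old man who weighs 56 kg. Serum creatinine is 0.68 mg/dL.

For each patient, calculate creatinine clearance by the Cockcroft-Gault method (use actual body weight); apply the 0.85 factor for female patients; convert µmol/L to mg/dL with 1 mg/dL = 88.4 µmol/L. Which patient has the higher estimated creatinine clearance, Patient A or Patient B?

Patient A: SCr = 239 / 88.4 = 2.704 mg/dL
Patient A: CrCl = (140 − 62) × 96 / (72 × 2.704) × 0.85 = 7488.0 / 194.69 × 0.85 ≈ 32.7 mL/min
Patient B: CrCl = (140 − 22) × 56 / (72 × 0.68) = 6608.0 / 48.96 ≈ 135.0 mL/min
32.7 vs 135.0 mL/min → Patient B is higher.

Patient B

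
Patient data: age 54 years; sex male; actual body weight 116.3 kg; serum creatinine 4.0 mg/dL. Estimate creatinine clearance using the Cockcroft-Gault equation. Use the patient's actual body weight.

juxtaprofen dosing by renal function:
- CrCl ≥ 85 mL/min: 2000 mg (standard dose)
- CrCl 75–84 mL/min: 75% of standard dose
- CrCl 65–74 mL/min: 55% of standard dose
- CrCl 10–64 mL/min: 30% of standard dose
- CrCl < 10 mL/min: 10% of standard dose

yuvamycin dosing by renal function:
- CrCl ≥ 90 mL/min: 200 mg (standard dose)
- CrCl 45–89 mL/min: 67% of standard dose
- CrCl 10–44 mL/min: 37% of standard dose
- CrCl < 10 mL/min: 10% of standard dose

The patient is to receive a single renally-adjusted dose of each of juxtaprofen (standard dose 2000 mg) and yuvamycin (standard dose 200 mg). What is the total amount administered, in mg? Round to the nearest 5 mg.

675 mg

CrCl = (140 − 54) × 116.3 / (72 × 4) = 10001.8 / 288.00 ≈ 34.7 mL/min
CrCl ≈ 35 mL/min.
juxtaprofen: 10–64 mL/min → 30% of 2000 mg = 600 mg.
yuvamycin: 10–44 mL/min → 37% of 200 mg = 74 mg.
Total = 600 + 74 = 674 mg.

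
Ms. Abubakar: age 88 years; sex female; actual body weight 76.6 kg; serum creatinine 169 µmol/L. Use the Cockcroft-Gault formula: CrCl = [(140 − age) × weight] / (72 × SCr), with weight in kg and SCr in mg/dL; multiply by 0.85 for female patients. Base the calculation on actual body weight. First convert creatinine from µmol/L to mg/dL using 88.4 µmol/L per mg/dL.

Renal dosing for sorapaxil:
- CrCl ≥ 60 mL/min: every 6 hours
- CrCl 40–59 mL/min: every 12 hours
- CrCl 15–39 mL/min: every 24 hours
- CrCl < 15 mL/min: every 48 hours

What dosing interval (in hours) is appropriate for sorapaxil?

SCr = 169 / 88.4 = 1.912 mg/dL
CrCl = (140 − 88) × 76.6 / (72 × 1.912) × 0.85 = 3983.2 / 137.66 × 0.85 ≈ 24.6 mL/min
CrCl ≈ 25 mL/min → bracket 15–39 mL/min → every 24 hours.

every 24 hours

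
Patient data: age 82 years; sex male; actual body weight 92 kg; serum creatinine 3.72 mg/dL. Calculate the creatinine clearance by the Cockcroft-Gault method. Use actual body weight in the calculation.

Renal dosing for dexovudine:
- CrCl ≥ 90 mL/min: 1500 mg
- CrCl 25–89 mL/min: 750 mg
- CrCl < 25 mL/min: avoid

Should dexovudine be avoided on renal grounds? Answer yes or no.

yes

CrCl = (140 − 82) × 92 / (72 × 3.72) = 5336.0 / 267.84 ≈ 19.9 mL/min
CrCl ≈ 20 mL/min, which is < 25 mL/min.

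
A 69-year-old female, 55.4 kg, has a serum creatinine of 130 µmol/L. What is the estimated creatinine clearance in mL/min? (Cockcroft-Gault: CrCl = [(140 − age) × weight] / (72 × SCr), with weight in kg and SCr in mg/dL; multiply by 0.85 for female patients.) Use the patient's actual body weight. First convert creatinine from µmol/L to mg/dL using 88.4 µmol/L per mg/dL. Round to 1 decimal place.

31.6 mL/min

SCr = 130 / 88.4 = 1.471 mg/dL
CrCl = (140 − 69) × 55.4 / (72 × 1.471) × 0.85 = 3933.4 / 105.91 × 0.85 ≈ 31.6 mL/min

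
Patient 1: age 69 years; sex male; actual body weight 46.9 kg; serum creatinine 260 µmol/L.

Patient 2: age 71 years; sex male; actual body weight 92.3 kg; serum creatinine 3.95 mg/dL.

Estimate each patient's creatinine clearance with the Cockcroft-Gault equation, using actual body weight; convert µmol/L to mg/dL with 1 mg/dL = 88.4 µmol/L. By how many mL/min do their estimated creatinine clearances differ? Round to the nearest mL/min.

Patient 1: SCr = 260 / 88.4 = 2.941 mg/dL
Patient 1: CrCl = (140 − 69) × 46.9 / (72 × 2.941) = 3329.9 / 211.75 ≈ 15.7 mL/min
Patient 2: CrCl = (140 − 71) × 92.3 / (72 × 3.95) = 6368.7 / 284.40 ≈ 22.4 mL/min
|15.7 − 22.4| = 6.7 mL/min

7 mL/min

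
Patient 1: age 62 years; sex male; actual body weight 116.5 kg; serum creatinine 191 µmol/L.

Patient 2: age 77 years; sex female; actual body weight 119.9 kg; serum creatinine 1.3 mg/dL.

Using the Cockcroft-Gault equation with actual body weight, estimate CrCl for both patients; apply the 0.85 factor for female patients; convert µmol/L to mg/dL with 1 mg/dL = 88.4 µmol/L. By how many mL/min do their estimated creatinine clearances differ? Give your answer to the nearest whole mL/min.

10 mL/min

Patient 1: SCr = 191 / 88.4 = 2.161 mg/dL
Patient 1: CrCl = (140 − 62) × 116.5 / (72 × 2.161) = 9087.0 / 155.59 ≈ 58.4 mL/min
Patient 2: CrCl = (140 − 77) × 119.9 / (72 × 1.3) × 0.85 = 7553.7 / 93.60 × 0.85 ≈ 68.6 mL/min
|58.4 − 68.6| = 10.2 mL/min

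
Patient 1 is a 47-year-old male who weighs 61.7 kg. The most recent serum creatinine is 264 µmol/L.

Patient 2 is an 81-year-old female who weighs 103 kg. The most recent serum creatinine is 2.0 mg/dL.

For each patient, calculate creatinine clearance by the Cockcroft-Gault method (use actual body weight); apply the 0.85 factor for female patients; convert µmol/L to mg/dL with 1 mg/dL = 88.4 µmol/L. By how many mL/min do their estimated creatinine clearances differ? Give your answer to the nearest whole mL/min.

9 mL/min

Patient 1: SCr = 264 / 88.4 = 2.986 mg/dL
Patient 1: CrCl = (140 − 47) × 61.7 / (72 × 2.986) = 5738.1 / 214.99 ≈ 26.7 mL/min
Patient 2: CrCl = (140 − 81) × 103 / (72 × 2) × 0.85 = 6077.0 / 144.00 × 0.85 ≈ 35.9 mL/min
|26.7 − 35.9| = 9.2 mL/min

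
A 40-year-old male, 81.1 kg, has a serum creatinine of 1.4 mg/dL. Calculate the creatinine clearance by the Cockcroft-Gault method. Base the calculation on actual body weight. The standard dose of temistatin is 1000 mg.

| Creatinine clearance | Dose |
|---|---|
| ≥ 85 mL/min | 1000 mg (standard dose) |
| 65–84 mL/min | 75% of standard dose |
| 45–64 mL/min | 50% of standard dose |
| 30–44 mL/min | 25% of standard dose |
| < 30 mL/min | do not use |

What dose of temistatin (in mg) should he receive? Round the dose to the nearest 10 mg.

CrCl = (140 − 40) × 81.1 / (72 × 1.4) = 8110.0 / 100.80 ≈ 80.5 mL/min
CrCl ≈ 80 mL/min → bracket 65–84 mL/min.
75% of 1000 mg = 750 mg

750 mg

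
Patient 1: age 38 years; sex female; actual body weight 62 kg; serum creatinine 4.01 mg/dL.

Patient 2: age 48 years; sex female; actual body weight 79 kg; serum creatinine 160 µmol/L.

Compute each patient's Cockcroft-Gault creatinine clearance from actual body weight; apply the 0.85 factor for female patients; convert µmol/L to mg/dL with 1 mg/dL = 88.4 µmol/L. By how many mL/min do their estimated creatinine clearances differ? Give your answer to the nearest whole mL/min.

29 mL/min

Patient 1: CrCl = (140 − 38) × 62 / (72 × 4.01) × 0.85 = 6324.0 / 288.72 × 0.85 ≈ 18.6 mL/min
Patient 2: SCr = 160 / 88.4 = 1.81 mg/dL
Patient 2: CrCl = (140 − 48) × 79 / (72 × 1.81) × 0.85 = 7268.0 / 130.32 × 0.85 ≈ 47.4 mL/min
|18.6 − 47.4| = 28.8 mL/min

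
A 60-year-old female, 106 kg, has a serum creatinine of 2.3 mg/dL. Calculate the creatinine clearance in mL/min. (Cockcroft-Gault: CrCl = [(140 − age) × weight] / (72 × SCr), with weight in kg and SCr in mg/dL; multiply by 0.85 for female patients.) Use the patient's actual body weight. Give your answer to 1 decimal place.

CrCl = (140 − 60) × 106 / (72 × 2.3) × 0.85 = 8480.0 / 165.60 × 0.85 ≈ 43.5 mL/min

43.5 mL/min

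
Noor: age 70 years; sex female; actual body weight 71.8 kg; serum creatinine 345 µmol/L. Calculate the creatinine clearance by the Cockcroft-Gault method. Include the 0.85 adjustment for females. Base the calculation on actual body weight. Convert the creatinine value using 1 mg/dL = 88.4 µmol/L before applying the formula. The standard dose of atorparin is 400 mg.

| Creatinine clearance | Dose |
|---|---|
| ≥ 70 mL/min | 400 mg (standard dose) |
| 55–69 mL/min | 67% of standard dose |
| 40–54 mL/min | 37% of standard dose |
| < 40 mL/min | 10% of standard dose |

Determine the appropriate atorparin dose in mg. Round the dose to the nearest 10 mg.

SCr = 345 / 88.4 = 3.903 mg/dL
CrCl = (140 − 70) × 71.8 / (72 × 3.903) × 0.85 = 5026.0 / 281.02 × 0.85 ≈ 15.2 mL/min
CrCl ≈ 15 mL/min → bracket < 40 mL/min.
10% of 400 mg = 40 mg

40 mg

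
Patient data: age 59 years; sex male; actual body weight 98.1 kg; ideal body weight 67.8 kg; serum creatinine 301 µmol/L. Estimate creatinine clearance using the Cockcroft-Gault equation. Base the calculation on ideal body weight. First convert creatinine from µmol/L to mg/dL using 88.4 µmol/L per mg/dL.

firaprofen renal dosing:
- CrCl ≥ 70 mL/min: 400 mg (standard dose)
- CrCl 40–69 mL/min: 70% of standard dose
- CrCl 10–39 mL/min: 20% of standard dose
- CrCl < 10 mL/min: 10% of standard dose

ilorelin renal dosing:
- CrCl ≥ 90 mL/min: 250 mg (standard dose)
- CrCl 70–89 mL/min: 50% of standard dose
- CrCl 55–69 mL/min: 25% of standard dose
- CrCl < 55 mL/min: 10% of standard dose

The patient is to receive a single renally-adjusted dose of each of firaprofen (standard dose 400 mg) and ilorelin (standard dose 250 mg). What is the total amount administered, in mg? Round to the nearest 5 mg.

105 mg

SCr = 301 / 88.4 = 3.405 mg/dL
CrCl = (140 − 59) × 67.8 / (72 × 3.405) = 5491.8 / 245.16 ≈ 22.4 mL/min
CrCl ≈ 22 mL/min.
firaprofen: 10–39 mL/min → 20% of 400 mg = 80 mg.
ilorelin: < 55 mL/min → 10% of 250 mg = 25 mg.
Total = 80 + 25 = 105 mg.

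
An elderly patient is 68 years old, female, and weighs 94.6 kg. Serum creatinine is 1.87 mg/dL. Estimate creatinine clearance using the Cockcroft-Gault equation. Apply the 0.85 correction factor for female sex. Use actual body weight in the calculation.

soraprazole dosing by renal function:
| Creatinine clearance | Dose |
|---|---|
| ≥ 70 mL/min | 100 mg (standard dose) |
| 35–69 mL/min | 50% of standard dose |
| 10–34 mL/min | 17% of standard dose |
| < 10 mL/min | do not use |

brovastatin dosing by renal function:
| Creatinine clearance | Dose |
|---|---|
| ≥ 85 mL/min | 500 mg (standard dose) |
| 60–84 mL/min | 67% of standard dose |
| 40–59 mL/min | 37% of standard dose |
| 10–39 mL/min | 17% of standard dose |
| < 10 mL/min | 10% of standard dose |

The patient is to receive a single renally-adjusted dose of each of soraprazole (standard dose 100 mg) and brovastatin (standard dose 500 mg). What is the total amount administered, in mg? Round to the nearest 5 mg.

CrCl = (140 − 68) × 94.6 / (72 × 1.87) × 0.85 = 6811.2 / 134.64 × 0.85 ≈ 43.0 mL/min
CrCl ≈ 43 mL/min.
soraprazole: 35–69 mL/min → 50% of 100 mg = 50 mg.
brovastatin: 40–59 mL/min → 37% of 500 mg = 185 mg.
Total = 50 + 185 = 235 mg.

235 mg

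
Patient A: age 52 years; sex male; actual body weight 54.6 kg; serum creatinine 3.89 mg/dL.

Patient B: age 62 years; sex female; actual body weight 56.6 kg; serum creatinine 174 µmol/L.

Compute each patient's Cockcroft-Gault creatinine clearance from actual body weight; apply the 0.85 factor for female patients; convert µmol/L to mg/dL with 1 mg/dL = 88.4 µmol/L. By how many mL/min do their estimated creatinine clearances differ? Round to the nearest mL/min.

9 mL/min

Patient A: CrCl = (140 − 52) × 54.6 / (72 × 3.89) = 4804.8 / 280.08 ≈ 17.2 mL/min
Patient B: SCr = 174 / 88.4 = 1.968 mg/dL
Patient B: CrCl = (140 − 62) × 56.6 / (72 × 1.968) × 0.85 = 4414.8 / 141.70 × 0.85 ≈ 26.5 mL/min
|17.2 − 26.5| = 9.3 mL/min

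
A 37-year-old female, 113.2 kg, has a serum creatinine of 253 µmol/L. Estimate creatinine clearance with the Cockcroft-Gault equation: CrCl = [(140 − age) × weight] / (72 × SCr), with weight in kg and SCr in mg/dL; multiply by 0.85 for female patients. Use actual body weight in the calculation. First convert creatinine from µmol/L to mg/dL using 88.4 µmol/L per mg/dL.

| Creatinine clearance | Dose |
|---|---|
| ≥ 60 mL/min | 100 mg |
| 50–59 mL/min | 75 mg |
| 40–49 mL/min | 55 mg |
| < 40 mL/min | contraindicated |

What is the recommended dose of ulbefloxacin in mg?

55 mg

SCr = 253 / 88.4 = 2.862 mg/dL
CrCl = (140 − 37) × 113.2 / (72 × 2.862) × 0.85 = 11659.6 / 206.06 × 0.85 ≈ 48.1 mL/min
CrCl ≈ 48 mL/min → bracket 40–49 mL/min.
Dose for this bracket: 55 mg.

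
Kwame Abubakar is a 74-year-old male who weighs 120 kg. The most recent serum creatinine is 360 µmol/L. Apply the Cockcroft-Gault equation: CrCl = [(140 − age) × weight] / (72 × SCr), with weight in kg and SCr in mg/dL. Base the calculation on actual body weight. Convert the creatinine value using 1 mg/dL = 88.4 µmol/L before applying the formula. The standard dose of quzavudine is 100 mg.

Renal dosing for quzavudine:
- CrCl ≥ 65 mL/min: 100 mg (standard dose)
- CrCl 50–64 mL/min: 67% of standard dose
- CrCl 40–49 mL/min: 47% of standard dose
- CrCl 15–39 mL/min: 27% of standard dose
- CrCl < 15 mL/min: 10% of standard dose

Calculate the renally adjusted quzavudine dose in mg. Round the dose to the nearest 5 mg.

SCr = 360 / 88.4 = 4.072 mg/dL
CrCl = (140 − 74) × 120 / (72 × 4.072) = 7920.0 / 293.18 ≈ 27.0 mL/min
CrCl ≈ 27 mL/min → bracket 15–39 mL/min.
27% of 100 mg = 27 mg → 25 mg

25 mg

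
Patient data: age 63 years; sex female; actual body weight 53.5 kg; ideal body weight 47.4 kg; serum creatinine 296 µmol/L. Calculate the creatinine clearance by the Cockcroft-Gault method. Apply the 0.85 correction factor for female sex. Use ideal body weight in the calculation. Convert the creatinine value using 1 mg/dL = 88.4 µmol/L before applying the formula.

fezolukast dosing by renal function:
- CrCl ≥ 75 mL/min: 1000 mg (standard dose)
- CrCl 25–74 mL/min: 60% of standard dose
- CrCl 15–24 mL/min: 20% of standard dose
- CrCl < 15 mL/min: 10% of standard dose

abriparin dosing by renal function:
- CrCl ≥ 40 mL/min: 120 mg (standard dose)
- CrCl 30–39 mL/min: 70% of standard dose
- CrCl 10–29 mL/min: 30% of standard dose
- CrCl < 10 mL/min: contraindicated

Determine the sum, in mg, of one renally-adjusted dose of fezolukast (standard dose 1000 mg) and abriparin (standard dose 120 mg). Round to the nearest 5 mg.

135 mg

SCr = 296 / 88.4 = 3.348 mg/dL
CrCl = (140 − 63) × 47.4 / (72 × 3.348) × 0.85 = 3649.8 / 241.06 × 0.85 ≈ 12.9 mL/min
CrCl ≈ 13 mL/min.
fezolukast: < 15 mL/min → 10% of 1000 mg = 100 mg.
abriparin: 10–29 mL/min → 30% of 120 mg = 36 mg.
Total = 100 + 36 = 136 mg.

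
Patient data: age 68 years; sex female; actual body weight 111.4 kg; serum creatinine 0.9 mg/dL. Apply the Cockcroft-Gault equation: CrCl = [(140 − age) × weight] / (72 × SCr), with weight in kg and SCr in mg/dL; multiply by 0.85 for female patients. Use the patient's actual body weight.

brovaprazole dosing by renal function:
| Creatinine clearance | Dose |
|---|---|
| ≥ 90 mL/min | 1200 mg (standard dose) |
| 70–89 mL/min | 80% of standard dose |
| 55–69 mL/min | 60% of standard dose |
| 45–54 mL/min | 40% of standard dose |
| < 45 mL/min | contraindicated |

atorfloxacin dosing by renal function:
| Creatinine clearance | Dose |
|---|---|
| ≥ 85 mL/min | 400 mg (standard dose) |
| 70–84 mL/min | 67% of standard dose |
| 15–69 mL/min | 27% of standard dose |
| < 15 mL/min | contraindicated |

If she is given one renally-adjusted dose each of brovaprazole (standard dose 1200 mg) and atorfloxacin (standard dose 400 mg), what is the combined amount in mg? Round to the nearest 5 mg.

1600 mg

CrCl = (140 − 68) × 111.4 / (72 × 0.9) × 0.85 = 8020.8 / 64.80 × 0.85 ≈ 105.2 mL/min
CrCl ≈ 105 mL/min.
brovaprazole: ≥ 90 mL/min → 100% of 1200 mg = 1200 mg.
atorfloxacin: ≥ 85 mL/min → 100% of 400 mg = 400 mg.
Total = 1200 + 400 = 1600 mg.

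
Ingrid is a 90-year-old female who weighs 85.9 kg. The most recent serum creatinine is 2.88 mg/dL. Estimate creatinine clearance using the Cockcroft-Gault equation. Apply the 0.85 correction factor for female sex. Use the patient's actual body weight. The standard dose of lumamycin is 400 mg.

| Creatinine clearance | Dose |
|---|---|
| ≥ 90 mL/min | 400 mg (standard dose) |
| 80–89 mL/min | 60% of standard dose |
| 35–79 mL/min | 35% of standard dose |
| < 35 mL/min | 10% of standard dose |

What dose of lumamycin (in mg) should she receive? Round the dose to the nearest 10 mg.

CrCl = (140 − 90) × 85.9 / (72 × 2.88) × 0.85 = 4295.0 / 207.36 × 0.85 ≈ 17.6 mL/min
CrCl ≈ 18 mL/min → bracket < 35 mL/min.
10% of 400 mg = 40 mg

40 mg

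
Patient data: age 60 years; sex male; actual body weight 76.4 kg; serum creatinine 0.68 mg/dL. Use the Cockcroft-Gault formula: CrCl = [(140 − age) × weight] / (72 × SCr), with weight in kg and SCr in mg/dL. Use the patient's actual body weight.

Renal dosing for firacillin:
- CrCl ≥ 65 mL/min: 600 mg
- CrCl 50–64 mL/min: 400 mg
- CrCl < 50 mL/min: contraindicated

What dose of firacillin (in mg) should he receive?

CrCl = (140 − 60) × 76.4 / (72 × 0.68) = 6112.0 / 48.96 ≈ 124.8 mL/min
CrCl ≈ 125 mL/min → bracket ≥ 65 mL/min.
Dose for this bracket: 600 mg.

600 mg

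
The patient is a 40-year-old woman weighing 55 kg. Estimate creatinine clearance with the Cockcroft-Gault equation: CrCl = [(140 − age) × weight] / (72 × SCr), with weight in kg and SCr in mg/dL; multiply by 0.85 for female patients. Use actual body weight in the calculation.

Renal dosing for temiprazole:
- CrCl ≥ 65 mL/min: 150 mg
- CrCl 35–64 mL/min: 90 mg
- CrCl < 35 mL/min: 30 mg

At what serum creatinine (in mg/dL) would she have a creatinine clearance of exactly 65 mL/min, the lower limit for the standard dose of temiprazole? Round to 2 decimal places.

1.00 mg/dL

Standard dose requires CrCl ≥ 65 mL/min.
Set (140 − 40) × 55 × 0.85 / (72 × SCr) = 65
SCr = (140 − 40) × 55 × 0.85 / (72 × 65) = 0.999 mg/dL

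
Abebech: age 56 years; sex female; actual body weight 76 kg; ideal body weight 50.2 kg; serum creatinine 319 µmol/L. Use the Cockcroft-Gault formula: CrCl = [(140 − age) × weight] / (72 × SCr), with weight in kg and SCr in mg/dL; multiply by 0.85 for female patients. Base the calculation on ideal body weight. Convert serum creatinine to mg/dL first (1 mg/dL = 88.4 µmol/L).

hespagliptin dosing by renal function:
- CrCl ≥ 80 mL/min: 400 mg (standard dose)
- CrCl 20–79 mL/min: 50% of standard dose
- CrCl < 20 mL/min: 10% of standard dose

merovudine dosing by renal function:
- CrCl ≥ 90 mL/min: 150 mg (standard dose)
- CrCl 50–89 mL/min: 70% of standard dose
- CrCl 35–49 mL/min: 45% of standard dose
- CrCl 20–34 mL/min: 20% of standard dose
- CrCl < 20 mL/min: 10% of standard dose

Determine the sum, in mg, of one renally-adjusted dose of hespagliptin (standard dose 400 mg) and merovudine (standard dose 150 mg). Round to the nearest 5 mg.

55 mg

SCr = 319 / 88.4 = 3.609 mg/dL
CrCl = (140 − 56) × 50.2 / (72 × 3.609) × 0.85 = 4216.8 / 259.85 × 0.85 ≈ 13.8 mL/min
CrCl ≈ 14 mL/min.
hespagliptin: < 20 mL/min → 10% of 400 mg = 40 mg.
merovudine: < 20 mL/min → 10% of 150 mg = 15 mg.
Total = 40 + 15 = 55 mg.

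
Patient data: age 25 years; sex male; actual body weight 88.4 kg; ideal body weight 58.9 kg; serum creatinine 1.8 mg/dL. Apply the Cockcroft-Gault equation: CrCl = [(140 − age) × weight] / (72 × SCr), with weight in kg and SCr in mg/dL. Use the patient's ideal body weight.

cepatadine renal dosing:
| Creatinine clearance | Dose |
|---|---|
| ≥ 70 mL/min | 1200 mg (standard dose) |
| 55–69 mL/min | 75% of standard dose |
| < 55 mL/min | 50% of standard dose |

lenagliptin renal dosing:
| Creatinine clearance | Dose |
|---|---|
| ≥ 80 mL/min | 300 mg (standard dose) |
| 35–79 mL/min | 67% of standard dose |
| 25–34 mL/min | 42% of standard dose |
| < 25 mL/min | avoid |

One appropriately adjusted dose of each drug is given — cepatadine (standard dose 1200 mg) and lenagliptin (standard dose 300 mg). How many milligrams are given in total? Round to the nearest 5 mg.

800 mg

CrCl = (140 − 25) × 58.9 / (72 × 1.8) = 6773.5 / 129.60 ≈ 52.3 mL/min
CrCl ≈ 52 mL/min.
cepatadine: < 55 mL/min → 50% of 1200 mg = 600 mg.
lenagliptin: 35–79 mL/min → 67% of 300 mg = 201 mg.
Total = 600 + 201 = 801 mg.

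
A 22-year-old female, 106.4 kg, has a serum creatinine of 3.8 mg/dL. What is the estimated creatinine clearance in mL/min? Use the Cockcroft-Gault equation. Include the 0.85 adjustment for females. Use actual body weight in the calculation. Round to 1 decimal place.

CrCl = (140 − 22) × 106.4 / (72 × 3.8) × 0.85 = 12555.2 / 273.60 × 0.85 ≈ 39.0 mL/min

39.0 mL/min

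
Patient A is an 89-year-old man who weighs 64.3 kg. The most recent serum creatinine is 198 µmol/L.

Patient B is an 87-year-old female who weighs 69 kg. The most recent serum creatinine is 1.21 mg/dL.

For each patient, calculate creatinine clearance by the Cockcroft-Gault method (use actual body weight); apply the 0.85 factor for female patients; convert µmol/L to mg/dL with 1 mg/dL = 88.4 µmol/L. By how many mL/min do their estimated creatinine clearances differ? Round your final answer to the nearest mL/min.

15 mL/min

Patient A: SCr = 198 / 88.4 = 2.24 mg/dL
Patient A: CrCl = (140 − 89) × 64.3 / (72 × 2.24) = 3279.3 / 161.28 ≈ 20.3 mL/min
Patient B: CrCl = (140 − 87) × 69 / (72 × 1.21) × 0.85 = 3657.0 / 87.12 × 0.85 ≈ 35.7 mL/min
|20.3 − 35.7| = 15.4 mL/min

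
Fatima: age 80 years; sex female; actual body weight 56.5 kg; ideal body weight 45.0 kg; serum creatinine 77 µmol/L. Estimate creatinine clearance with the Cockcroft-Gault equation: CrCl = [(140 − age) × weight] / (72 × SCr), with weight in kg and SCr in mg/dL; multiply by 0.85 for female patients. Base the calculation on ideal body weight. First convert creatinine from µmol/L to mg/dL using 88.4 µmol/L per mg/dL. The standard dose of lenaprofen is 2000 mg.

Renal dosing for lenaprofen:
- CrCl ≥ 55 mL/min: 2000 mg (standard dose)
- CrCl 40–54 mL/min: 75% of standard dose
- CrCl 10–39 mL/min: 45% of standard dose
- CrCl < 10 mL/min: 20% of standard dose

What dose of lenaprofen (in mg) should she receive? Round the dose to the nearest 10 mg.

900 mg

SCr = 77 / 88.4 = 0.871 mg/dL
CrCl = (140 − 80) × 45 / (72 × 0.871) × 0.85 = 2700.0 / 62.71 × 0.85 ≈ 36.6 mL/min
CrCl ≈ 37 mL/min → bracket 10–39 mL/min.
45% of 2000 mg = 900 mg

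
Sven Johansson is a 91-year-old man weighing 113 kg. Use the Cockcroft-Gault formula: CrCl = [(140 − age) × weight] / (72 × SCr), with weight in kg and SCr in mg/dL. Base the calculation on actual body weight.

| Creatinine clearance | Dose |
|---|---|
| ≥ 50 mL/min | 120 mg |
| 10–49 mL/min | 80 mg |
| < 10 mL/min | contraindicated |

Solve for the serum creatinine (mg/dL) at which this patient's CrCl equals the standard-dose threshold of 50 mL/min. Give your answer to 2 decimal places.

Standard dose requires CrCl ≥ 50 mL/min.
Set (140 − 91) × 113 / (72 × SCr) = 50
SCr = (140 − 91) × 113 / (72 × 50) = 1.538 mg/dL

1.54 mg/dL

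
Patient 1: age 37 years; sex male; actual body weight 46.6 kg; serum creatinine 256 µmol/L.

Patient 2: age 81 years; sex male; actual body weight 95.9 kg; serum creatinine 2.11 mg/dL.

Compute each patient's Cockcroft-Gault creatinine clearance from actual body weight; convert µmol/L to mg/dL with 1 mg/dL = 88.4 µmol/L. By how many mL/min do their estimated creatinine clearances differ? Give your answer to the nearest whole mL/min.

14 mL/min

Patient 1: SCr = 256 / 88.4 = 2.896 mg/dL
Patient 1: CrCl = (140 − 37) × 46.6 / (72 × 2.896) = 4799.8 / 208.51 ≈ 23.0 mL/min
Patient 2: CrCl = (140 − 81) × 95.9 / (72 × 2.11) = 5658.1 / 151.92 ≈ 37.2 mL/min
|23.0 − 37.2| = 14.2 mL/min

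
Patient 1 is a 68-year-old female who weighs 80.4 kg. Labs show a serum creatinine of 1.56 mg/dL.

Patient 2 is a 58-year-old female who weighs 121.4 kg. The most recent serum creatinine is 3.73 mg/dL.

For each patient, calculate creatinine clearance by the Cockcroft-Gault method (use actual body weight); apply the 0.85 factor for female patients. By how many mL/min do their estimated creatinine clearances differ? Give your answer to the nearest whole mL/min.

12 mL/min

Patient 1: CrCl = (140 − 68) × 80.4 / (72 × 1.56) × 0.85 = 5788.8 / 112.32 × 0.85 ≈ 43.8 mL/min
Patient 2: CrCl = (140 − 58) × 121.4 / (72 × 3.73) × 0.85 = 9954.8 / 268.56 × 0.85 ≈ 31.5 mL/min
|43.8 − 31.5| = 12.3 mL/min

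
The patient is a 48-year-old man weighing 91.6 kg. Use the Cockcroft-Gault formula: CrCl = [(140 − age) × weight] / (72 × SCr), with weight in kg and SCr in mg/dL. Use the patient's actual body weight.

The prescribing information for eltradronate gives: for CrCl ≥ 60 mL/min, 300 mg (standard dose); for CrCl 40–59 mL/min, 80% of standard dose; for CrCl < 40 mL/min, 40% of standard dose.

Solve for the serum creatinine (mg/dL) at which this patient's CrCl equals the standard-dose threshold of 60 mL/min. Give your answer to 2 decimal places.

1.95 mg/dL

Standard dose requires CrCl ≥ 60 mL/min.
Set (140 − 48) × 91.6 / (72 × SCr) = 60
SCr = (140 − 48) × 91.6 / (72 × 60) = 1.951 mg/dL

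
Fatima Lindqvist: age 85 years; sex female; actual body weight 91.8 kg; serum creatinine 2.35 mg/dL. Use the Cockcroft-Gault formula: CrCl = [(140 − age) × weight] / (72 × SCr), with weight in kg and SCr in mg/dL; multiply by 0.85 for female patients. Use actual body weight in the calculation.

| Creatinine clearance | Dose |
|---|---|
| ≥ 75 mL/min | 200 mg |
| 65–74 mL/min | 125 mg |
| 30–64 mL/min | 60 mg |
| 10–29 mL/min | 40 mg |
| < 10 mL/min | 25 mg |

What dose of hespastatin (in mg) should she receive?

40 mg

CrCl = (140 − 85) × 91.8 / (72 × 2.35) × 0.85 = 5049.0 / 169.20 × 0.85 ≈ 25.4 mL/min
CrCl ≈ 25 mL/min → bracket 10–29 mL/min.
Dose for this bracket: 40 mg.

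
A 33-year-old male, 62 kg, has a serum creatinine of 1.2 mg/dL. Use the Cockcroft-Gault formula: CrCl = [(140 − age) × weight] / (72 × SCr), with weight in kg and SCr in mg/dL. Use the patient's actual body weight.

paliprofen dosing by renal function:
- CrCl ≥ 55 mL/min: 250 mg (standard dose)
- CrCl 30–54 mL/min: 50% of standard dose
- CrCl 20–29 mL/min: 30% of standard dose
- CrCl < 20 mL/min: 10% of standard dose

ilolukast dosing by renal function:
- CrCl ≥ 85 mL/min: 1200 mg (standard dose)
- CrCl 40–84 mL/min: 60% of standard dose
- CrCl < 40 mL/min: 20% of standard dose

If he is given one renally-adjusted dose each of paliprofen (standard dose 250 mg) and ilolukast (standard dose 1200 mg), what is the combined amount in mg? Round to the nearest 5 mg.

CrCl = (140 − 33) × 62 / (72 × 1.2) = 6634.0 / 86.40 ≈ 76.8 mL/min
CrCl ≈ 77 mL/min.
paliprofen: ≥ 55 mL/min → 100% of 250 mg = 250 mg.
ilolukast: 40–84 mL/min → 60% of 1200 mg = 720 mg.
Total = 250 + 720 = 970 mg.

970 mg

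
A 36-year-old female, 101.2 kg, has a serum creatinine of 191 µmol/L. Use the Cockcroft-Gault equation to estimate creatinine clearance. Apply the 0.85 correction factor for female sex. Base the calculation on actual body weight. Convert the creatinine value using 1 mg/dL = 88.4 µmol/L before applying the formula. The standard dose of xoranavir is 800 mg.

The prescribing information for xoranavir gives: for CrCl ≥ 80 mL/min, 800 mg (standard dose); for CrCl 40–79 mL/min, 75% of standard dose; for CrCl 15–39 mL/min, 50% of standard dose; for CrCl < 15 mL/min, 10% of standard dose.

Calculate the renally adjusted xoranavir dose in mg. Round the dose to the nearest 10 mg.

SCr = 191 / 88.4 = 2.161 mg/dL
CrCl = (140 − 36) × 101.2 / (72 × 2.161) × 0.85 = 10524.8 / 155.59 × 0.85 ≈ 57.5 mL/min
CrCl ≈ 58 mL/min → bracket 40–79 mL/min.
75% of 800 mg = 600 mg

600 mg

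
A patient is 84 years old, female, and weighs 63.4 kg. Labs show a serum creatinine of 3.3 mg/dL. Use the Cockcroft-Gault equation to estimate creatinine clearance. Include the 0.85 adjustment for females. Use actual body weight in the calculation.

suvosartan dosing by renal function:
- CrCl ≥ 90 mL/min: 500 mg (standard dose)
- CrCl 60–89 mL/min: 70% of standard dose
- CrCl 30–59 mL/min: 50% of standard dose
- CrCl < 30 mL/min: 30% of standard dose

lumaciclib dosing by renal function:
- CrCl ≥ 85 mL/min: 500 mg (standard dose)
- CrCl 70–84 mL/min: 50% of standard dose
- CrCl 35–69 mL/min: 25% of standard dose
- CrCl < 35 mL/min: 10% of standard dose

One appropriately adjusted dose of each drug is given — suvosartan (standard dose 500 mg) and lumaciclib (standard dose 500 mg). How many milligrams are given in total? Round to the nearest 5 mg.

CrCl = (140 − 84) × 63.4 / (72 × 3.3) × 0.85 = 3550.4 / 237.60 × 0.85 ≈ 12.7 mL/min
CrCl ≈ 13 mL/min.
suvosartan: < 30 mL/min → 30% of 500 mg = 150 mg.
lumaciclib: < 35 mL/min → 10% of 500 mg = 50 mg.
Total = 150 + 50 = 200 mg.

200 mg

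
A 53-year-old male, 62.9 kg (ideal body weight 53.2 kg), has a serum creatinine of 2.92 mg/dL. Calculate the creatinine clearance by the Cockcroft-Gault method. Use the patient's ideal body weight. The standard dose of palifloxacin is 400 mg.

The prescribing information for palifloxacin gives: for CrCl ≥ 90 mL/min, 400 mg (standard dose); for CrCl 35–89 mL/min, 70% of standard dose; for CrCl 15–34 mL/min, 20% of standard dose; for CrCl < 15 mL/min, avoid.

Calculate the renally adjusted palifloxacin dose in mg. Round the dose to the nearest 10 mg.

CrCl = (140 − 53) × 53.2 / (72 × 2.92) = 4628.4 / 210.24 ≈ 22.0 mL/min
CrCl ≈ 22 mL/min → bracket 15–34 mL/min.
20% of 400 mg = 80 mg

80 mg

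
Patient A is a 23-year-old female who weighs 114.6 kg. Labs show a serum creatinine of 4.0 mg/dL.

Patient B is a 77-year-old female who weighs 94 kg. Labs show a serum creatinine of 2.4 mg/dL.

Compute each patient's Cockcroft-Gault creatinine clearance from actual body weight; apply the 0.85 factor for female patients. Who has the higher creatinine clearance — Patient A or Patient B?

Patient A: CrCl = (140 − 23) × 114.6 / (72 × 4) × 0.85 = 13408.2 / 288.00 × 0.85 ≈ 39.6 mL/min
Patient B: CrCl = (140 − 77) × 94 / (72 × 2.4) × 0.85 = 5922.0 / 172.80 × 0.85 ≈ 29.1 mL/min
39.6 vs 29.1 mL/min → Patient A is higher.

Patient A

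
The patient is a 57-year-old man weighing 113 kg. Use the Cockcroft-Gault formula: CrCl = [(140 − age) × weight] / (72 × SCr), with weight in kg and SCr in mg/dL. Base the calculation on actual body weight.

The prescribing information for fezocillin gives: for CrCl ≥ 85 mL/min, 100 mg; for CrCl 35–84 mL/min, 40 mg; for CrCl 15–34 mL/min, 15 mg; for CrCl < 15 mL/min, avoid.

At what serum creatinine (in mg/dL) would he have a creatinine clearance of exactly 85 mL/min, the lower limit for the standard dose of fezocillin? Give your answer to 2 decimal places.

Standard dose requires CrCl ≥ 85 mL/min.
Set (140 − 57) × 113 / (72 × SCr) = 85
SCr = (140 − 57) × 113 / (72 × 85) = 1.533 mg/dL

1.53 mg/dL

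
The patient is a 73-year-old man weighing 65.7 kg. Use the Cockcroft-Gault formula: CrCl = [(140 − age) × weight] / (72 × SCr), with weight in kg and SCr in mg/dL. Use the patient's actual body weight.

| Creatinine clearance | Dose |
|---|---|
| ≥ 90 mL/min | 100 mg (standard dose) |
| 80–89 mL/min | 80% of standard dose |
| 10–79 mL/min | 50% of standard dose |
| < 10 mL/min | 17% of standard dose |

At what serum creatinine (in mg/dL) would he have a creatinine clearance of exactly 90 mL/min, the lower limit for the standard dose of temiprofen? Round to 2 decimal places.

0.68 mg/dL

Standard dose requires CrCl ≥ 90 mL/min.
Set (140 − 73) × 65.7 / (72 × SCr) = 90
SCr = (140 − 73) × 65.7 / (72 × 90) = 0.679 mg/dL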